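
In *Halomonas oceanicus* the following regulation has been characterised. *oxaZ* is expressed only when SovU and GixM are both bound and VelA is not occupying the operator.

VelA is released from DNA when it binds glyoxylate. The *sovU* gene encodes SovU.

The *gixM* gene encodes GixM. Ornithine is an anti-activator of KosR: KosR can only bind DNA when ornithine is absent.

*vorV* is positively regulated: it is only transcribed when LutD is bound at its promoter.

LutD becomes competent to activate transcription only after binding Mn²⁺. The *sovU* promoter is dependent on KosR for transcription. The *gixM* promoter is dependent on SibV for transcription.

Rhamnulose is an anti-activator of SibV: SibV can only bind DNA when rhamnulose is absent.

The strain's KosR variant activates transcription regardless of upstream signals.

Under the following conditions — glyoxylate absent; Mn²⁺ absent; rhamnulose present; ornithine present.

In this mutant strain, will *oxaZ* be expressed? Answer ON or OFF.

Glyoxylate is absent, so VelA is active.
KosR is constitutively active in this strain.
No repressor is bound and KosR is active, so *sovU* is transcribed.
So SovU is produced and active.
Rhamnulose is present, so SibV is inactive.
Required activator SibV is absent, so *gixM* is not transcribed.
So GixM is not produced.
With repressor VelA bound, *oxaZ* is not transcribed.

OFF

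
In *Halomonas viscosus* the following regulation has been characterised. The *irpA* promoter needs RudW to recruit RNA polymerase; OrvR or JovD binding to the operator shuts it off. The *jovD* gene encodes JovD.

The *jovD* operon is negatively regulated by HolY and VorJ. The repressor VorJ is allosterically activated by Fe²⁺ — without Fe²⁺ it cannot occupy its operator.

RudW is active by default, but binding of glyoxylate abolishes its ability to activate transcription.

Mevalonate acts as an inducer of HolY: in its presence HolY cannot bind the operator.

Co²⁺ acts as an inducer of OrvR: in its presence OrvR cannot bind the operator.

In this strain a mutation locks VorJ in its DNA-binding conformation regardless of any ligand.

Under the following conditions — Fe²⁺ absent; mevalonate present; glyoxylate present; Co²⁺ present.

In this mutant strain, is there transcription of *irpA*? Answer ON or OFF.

OFF

Co²⁺ is present, so OrvR is inactive.
Glyoxylate is present, so RudW is inactive.
Mevalonate is present, so HolY is inactive.
VorJ is constitutively active in this strain.
With repressor VorJ bound, *jovD* is not transcribed.
So JovD is not produced.
Required activator RudW is absent, so *irpA* is not transcribed.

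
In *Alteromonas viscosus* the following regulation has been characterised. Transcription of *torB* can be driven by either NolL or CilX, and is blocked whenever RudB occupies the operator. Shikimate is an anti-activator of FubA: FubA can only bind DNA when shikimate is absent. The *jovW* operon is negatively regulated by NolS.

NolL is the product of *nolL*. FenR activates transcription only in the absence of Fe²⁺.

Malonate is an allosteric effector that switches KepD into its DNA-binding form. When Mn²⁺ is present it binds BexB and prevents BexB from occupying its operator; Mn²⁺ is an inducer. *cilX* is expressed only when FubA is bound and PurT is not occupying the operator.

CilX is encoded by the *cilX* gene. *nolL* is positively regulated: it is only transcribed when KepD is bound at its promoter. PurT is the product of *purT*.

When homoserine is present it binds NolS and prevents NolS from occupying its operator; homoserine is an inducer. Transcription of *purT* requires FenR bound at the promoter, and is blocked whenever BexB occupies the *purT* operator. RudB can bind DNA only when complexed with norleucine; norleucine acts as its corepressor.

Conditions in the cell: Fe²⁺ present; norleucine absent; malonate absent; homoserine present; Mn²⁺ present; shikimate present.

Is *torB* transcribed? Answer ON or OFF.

Malonate is absent, so KepD is inactive.
Required activator KepD is absent, so *nolL* is not transcribed.
So NolL is not produced.
Shikimate is present, so FubA is inactive.
Fe²⁺ is present, so FenR is inactive.
Mn²⁺ is present, so BexB is inactive.
Required activator FenR is absent, so *purT* is not transcribed.
So PurT is not produced.
Required activator FubA is absent, so *cilX* is not transcribed.
So CilX is not produced.
Norleucine is absent, so RudB is inactive.
No activator is available at the *torB* promoter, so *torB* is not transcribed.

OFF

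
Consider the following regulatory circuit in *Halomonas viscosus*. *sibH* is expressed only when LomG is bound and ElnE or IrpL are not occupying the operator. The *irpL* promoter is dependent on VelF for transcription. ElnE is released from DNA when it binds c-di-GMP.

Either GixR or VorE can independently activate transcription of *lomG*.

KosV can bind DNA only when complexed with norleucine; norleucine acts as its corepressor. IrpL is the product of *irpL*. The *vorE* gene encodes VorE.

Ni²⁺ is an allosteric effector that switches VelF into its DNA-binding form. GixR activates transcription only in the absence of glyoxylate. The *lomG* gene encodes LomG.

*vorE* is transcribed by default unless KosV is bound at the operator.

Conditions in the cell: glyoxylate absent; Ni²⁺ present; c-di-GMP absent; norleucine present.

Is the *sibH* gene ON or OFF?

c-di-GMP is absent, so ElnE is active.
Glyoxylate is absent, so GixR is active.
Norleucine is present, so KosV is active.
With repressor KosV bound, *vorE* is not transcribed.
So VorE is not produced.
Activator GixR is present, so *lomG* is transcribed.
So LomG is produced and active.
Ni²⁺ is present, so VelF is active.
No repressor is bound and VelF is active, so *irpL* is transcribed.
So IrpL is produced and active.
With repressor ElnE bound, *sibH* is not transcribed.

OFF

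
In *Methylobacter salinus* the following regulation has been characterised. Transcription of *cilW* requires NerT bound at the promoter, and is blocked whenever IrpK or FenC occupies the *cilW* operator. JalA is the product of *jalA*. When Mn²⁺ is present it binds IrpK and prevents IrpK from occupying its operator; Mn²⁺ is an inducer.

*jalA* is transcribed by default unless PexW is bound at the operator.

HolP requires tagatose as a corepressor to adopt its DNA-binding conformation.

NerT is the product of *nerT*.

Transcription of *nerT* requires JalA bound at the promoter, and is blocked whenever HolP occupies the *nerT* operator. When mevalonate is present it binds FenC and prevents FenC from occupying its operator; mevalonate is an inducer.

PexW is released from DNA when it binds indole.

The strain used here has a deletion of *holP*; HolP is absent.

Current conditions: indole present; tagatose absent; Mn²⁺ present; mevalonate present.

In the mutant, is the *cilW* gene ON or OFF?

ON

Mn²⁺ is present, so IrpK is inactive.
Mevalonate is present, so FenC is inactive.
Indole is present, so PexW is inactive.
With no repressor bound, *jalA* is transcribed.
So JalA is produced and active.
HolP is non-functional in this strain, so it has no effect.
No repressor is bound and JalA is active, so *nerT* is transcribed.
So NerT is produced and active.
No repressor is bound and NerT is active, so *cilW* is transcribed.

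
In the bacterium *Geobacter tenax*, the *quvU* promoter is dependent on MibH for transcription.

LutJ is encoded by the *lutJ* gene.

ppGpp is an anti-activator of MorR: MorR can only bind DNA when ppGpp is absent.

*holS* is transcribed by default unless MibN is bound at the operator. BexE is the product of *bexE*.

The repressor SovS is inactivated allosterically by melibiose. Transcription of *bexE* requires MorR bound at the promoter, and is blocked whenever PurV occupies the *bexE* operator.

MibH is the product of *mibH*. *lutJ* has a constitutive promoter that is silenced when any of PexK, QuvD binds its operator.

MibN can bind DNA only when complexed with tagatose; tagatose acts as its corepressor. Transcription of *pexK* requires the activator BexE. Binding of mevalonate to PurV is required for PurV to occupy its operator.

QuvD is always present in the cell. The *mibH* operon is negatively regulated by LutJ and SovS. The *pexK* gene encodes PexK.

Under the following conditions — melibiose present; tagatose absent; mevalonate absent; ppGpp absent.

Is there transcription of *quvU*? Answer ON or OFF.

ON

ppGpp is absent, so MorR is active.
Mevalonate is absent, so PurV is inactive.
No repressor is bound and MorR is active, so *bexE* is transcribed.
So BexE is produced and active.
No repressor is bound and BexE is active, so *pexK* is transcribed.
So PexK is produced and active.
QuvD is produced constitutively and is active.
With repressor PexK bound, *lutJ* is not transcribed.
So LutJ is not produced.
Melibiose is present, so SovS is inactive.
With no repressor bound, *mibH* is transcribed.
So MibH is produced and active.
No repressor is bound and MibH is active, so *quvU* is transcribed.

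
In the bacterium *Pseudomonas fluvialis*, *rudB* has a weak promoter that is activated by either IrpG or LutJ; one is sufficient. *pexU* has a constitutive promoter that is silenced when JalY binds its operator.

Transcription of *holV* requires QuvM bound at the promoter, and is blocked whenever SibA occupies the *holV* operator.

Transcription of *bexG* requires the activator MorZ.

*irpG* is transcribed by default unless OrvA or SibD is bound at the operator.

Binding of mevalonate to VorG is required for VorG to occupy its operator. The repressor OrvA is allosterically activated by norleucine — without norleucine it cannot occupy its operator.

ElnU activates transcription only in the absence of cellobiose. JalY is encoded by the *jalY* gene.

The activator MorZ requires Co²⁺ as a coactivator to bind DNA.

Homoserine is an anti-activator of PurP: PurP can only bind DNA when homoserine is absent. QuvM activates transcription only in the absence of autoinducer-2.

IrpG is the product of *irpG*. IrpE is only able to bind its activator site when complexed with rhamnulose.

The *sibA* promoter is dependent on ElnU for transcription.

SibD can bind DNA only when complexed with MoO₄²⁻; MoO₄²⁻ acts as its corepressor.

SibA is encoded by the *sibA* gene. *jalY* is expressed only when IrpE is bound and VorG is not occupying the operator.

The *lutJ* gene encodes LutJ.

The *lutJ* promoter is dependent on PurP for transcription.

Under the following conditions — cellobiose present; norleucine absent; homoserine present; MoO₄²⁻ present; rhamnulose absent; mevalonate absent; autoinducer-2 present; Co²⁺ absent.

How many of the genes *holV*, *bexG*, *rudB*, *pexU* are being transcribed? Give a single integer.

1

Autoinducer-2 is present, so QuvM is inactive.
Cellobiose is present, so ElnU is inactive.
Required activator ElnU is absent, so *sibA* is not transcribed.
So SibA is not produced.
Required activator QuvM is absent, so *holV* is not transcribed.
→ *holV* is OFF.
Co²⁺ is absent, so MorZ is inactive.
Required activator MorZ is absent, so *bexG* is not transcribed.
→ *bexG* is OFF.
Norleucine is absent, so OrvA is inactive.
MoO₄²⁻ is present, so SibD is active.
With repressor SibD bound, *irpG* is not transcribed.
So IrpG is not produced.
Homoserine is present, so PurP is inactive.
Required activator PurP is absent, so *lutJ* is not transcribed.
So LutJ is not produced.
No activator is available at the *rudB* promoter, so *rudB* is not transcribed.
→ *rudB* is OFF.
Rhamnulose is absent, so IrpE is inactive.
Mevalonate is absent, so VorG is inactive.
Required activator IrpE is absent, so *jalY* is not transcribed.
So JalY is not produced.
With no repressor bound, *pexU* is transcribed.
→ *pexU* is ON.
1 of the 4 genes is transcribed.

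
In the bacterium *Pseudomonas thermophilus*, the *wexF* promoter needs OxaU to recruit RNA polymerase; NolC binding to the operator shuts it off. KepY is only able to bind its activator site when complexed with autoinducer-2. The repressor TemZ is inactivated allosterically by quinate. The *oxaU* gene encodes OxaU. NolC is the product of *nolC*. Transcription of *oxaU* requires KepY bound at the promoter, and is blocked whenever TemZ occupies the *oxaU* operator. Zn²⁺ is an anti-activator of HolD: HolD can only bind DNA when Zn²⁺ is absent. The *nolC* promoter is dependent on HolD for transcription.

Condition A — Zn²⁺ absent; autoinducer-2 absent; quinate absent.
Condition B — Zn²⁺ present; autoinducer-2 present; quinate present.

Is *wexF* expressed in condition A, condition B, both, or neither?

B only

Condition A:
Zn²⁺ is absent, so HolD is active.
No repressor is bound and HolD is active, so *nolC* is transcribed.
So NolC is produced and active.
Autoinducer-2 is absent, so KepY is inactive.
Quinate is absent, so TemZ is active.
With repressor TemZ bound, *oxaU* is not transcribed.
So OxaU is not produced.
With repressor NolC bound, *wexF* is not transcribed.
→ *wexF* is OFF in A.
Condition B:
Zn²⁺ is present, so HolD is inactive.
Required activator HolD is absent, so *nolC* is not transcribed.
So NolC is not produced.
Autoinducer-2 is present, so KepY is active.
Quinate is present, so TemZ is inactive.
No repressor is bound and KepY is active, so *oxaU* is transcribed.
So OxaU is produced and active.
No repressor is bound and OxaU is active, so *wexF* is transcribed.
→ *wexF* is ON in B.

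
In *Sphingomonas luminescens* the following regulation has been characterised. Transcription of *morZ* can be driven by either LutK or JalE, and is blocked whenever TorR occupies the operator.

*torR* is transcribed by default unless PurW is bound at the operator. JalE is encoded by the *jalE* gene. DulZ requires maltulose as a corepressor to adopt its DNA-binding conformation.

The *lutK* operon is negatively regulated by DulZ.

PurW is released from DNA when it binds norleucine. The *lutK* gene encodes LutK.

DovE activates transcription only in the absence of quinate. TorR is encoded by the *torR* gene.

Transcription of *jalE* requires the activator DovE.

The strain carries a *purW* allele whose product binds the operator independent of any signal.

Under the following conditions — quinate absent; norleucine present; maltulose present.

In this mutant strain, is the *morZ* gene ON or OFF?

ON

Maltulose is present, so DulZ is active.
With repressor DulZ bound, *lutK* is not transcribed.
So LutK is not produced.
Quinate is absent, so DovE is active.
No repressor is bound and DovE is active, so *jalE* is transcribed.
So JalE is produced and active.
PurW is constitutively active in this strain.
With repressor PurW bound, *torR* is not transcribed.
So TorR is not produced.
Activator JalE is present, so *morZ* is transcribed.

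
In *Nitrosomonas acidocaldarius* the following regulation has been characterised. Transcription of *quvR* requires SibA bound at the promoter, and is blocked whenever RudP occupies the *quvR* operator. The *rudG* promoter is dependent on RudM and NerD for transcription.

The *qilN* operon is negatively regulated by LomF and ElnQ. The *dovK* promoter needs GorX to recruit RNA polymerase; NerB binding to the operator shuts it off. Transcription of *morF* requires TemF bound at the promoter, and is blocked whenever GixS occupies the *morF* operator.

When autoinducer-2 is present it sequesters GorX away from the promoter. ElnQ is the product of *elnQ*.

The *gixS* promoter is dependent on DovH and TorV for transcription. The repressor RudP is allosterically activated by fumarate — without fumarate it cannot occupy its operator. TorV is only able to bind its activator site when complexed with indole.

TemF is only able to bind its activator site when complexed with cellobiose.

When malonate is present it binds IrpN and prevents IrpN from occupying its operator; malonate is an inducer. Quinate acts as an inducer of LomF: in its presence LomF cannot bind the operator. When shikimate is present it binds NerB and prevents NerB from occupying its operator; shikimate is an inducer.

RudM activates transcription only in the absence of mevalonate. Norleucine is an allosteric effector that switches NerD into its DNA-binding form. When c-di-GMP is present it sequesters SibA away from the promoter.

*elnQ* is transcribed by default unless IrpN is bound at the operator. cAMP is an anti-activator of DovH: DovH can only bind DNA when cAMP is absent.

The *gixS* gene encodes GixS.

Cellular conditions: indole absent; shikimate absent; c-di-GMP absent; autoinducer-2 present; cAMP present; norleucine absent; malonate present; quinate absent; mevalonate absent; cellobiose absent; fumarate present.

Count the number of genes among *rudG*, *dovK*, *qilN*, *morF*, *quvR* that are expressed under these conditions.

0

Mevalonate is absent, so RudM is active.
Norleucine is absent, so NerD is inactive.
Required activator NerD is absent, so *rudG* is not transcribed.
→ *rudG* is OFF.
Autoinducer-2 is present, so GorX is inactive.
Shikimate is absent, so NerB is active.
With repressor NerB bound, *dovK* is not transcribed.
→ *dovK* is OFF.
Quinate is absent, so LomF is active.
Malonate is present, so IrpN is inactive.
With no repressor bound, *elnQ* is transcribed.
So ElnQ is produced and active.
With repressor LomF bound, *qilN* is not transcribed.
→ *qilN* is OFF.
cAMP is present, so DovH is inactive.
Indole is absent, so TorV is inactive.
Required activator DovH is absent, so *gixS* is not transcribed.
So GixS is not produced.
Cellobiose is absent, so TemF is inactive.
Required activator TemF is absent, so *morF* is not transcribed.
→ *morF* is OFF.
c-di-GMP is absent, so SibA is active.
Fumarate is present, so RudP is active.
With repressor RudP bound, *quvR* is not transcribed.
→ *quvR* is OFF.
0 of the 5 genes are transcribed.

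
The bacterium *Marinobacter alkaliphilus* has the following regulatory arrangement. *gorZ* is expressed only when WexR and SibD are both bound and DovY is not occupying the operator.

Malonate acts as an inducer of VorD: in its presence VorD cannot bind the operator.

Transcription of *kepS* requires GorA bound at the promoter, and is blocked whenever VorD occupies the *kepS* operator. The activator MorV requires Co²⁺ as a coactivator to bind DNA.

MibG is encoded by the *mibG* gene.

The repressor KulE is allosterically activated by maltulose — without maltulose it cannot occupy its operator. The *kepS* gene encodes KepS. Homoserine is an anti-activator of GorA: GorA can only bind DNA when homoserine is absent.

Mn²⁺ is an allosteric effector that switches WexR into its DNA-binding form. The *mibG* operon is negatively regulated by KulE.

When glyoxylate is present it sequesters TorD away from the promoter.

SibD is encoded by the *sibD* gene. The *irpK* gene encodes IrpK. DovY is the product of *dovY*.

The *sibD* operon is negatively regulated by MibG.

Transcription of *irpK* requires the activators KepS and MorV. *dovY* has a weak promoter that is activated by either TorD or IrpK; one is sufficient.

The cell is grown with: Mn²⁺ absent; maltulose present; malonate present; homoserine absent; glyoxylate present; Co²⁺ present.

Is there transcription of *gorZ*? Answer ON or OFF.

Mn²⁺ is absent, so WexR is inactive.
Maltulose is present, so KulE is active.
With repressor KulE bound, *mibG* is not transcribed.
So MibG is not produced.
With no repressor bound, *sibD* is transcribed.
So SibD is produced and active.
Glyoxylate is present, so TorD is inactive.
Malonate is present, so VorD is inactive.
Homoserine is absent, so GorA is active.
No repressor is bound and GorA is active, so *kepS* is transcribed.
So KepS is produced and active.
Co²⁺ is present, so MorV is active.
No repressor is bound and KepS and MorV are active, so *irpK* is transcribed.
So IrpK is produced and active.
Activator IrpK is present, so *dovY* is transcribed.
So DovY is produced and active.
With repressor DovY bound, *gorZ* is not transcribed.

OFF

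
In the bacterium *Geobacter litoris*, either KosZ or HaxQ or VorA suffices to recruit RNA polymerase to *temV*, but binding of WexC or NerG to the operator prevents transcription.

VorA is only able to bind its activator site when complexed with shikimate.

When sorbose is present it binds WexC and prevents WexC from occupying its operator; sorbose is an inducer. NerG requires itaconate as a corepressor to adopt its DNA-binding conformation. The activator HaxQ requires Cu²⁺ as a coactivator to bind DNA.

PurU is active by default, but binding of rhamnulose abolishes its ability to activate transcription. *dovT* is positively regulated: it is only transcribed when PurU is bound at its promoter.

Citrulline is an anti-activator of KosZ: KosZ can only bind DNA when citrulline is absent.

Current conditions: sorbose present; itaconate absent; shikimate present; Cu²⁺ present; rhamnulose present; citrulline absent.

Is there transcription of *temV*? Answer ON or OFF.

Citrulline is absent, so KosZ is active.
Cu²⁺ is present, so HaxQ is active.
Sorbose is present, so WexC is inactive.
Shikimate is present, so VorA is active.
Itaconate is absent, so NerG is inactive.
Activator KosZ is present, so *temV* is transcribed.

ON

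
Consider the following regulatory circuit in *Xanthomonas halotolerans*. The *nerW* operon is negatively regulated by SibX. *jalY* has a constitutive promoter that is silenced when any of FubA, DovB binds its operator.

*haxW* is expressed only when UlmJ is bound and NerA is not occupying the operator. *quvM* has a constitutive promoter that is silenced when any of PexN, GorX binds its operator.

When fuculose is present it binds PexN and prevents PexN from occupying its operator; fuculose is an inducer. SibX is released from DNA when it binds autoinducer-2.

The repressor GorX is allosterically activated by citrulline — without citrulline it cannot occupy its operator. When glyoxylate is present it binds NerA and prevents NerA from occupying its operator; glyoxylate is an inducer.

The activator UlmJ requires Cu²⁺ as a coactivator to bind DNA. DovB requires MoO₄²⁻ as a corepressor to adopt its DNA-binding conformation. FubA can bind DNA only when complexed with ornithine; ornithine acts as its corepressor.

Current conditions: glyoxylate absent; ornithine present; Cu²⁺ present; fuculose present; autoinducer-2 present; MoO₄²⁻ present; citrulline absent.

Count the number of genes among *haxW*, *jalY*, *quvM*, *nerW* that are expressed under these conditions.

2

Cu²⁺ is present, so UlmJ is active.
Glyoxylate is absent, so NerA is active.
With repressor NerA bound, *haxW* is not transcribed.
→ *haxW* is OFF.
Ornithine is present, so FubA is active.
MoO₄²⁻ is present, so DovB is active.
With repressor FubA bound, *jalY* is not transcribed.
→ *jalY* is OFF.
Fuculose is present, so PexN is inactive.
Citrulline is absent, so GorX is inactive.
With no repressor bound, *quvM* is transcribed.
→ *quvM* is ON.
Autoinducer-2 is present, so SibX is inactive.
With no repressor bound, *nerW* is transcribed.
→ *nerW* is ON.
2 of the 4 genes are transcribed.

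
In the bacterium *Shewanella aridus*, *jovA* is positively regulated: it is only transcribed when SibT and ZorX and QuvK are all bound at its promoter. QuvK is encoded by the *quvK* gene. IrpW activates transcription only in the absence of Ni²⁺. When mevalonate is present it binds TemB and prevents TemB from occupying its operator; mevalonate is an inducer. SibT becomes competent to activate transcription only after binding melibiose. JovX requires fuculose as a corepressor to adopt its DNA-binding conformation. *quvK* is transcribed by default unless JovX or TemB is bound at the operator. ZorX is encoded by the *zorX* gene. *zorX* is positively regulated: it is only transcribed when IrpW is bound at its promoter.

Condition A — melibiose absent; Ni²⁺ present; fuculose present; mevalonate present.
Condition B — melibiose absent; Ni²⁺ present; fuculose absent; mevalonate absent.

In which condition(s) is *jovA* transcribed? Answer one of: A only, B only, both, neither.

Condition A:
Melibiose is absent, so SibT is inactive.
Ni²⁺ is present, so IrpW is inactive.
Required activator IrpW is absent, so *zorX* is not transcribed.
So ZorX is not produced.
Fuculose is present, so JovX is active.
Mevalonate is present, so TemB is inactive.
With repressor JovX bound, *quvK* is not transcribed.
So QuvK is not produced.
Required activator SibT is absent, so *jovA* is not transcribed.
→ *jovA* is OFF in A.
Condition B:
Melibiose is absent, so SibT is inactive.
Ni²⁺ is present, so IrpW is inactive.
Required activator IrpW is absent, so *zorX* is not transcribed.
So ZorX is not produced.
Fuculose is absent, so JovX is inactive.
Mevalonate is absent, so TemB is active.
With repressor TemB bound, *quvK* is not transcribed.
So QuvK is not produced.
Required activator SibT is absent, so *jovA* is not transcribed.
→ *jovA* is OFF in B.

neither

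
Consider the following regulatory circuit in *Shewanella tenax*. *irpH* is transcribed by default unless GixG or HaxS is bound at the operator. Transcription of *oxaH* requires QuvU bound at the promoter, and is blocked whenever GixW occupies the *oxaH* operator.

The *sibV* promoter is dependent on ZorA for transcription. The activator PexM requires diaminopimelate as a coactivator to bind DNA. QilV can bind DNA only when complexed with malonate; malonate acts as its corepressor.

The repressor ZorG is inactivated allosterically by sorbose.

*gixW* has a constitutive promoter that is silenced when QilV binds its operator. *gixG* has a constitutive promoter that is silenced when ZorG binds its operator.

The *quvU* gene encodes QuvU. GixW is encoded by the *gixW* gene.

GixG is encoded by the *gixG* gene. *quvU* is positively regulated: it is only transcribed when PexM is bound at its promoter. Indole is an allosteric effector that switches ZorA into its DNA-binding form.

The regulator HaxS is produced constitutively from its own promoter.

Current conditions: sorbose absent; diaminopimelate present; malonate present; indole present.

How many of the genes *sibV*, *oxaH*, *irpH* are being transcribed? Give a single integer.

2

Indole is present, so ZorA is active.
No repressor is bound and ZorA is active, so *sibV* is transcribed.
→ *sibV* is ON.
Diaminopimelate is present, so PexM is active.
No repressor is bound and PexM is active, so *quvU* is transcribed.
So QuvU is produced and active.
Malonate is present, so QilV is active.
With repressor QilV bound, *gixW* is not transcribed.
So GixW is not produced.
No repressor is bound and QuvU is active, so *oxaH* is transcribed.
→ *oxaH* is ON.
Sorbose is absent, so ZorG is active.
With repressor ZorG bound, *gixG* is not transcribed.
So GixG is not produced.
HaxS is produced constitutively and is active.
With repressor HaxS bound, *irpH* is not transcribed.
→ *irpH* is OFF.
2 of the 3 genes are transcribed.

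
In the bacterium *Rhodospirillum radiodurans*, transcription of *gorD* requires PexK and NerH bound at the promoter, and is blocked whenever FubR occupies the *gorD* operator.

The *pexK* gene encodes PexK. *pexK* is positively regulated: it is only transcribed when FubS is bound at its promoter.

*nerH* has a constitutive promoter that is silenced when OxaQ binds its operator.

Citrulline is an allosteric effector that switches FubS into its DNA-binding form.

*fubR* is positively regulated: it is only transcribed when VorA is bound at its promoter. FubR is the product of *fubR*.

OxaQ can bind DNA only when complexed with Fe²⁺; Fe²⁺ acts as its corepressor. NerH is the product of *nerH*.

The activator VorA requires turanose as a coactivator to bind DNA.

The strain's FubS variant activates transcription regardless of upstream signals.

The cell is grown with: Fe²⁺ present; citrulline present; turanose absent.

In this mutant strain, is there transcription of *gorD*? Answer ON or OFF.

OFF

FubS is constitutively active in this strain.
No repressor is bound and FubS is active, so *pexK* is transcribed.
So PexK is produced and active.
Fe²⁺ is present, so OxaQ is active.
With repressor OxaQ bound, *nerH* is not transcribed.
So NerH is not produced.
Turanose is absent, so VorA is inactive.
Required activator VorA is absent, so *fubR* is not transcribed.
So FubR is not produced.
Required activator NerH is absent, so *gorD* is not transcribed.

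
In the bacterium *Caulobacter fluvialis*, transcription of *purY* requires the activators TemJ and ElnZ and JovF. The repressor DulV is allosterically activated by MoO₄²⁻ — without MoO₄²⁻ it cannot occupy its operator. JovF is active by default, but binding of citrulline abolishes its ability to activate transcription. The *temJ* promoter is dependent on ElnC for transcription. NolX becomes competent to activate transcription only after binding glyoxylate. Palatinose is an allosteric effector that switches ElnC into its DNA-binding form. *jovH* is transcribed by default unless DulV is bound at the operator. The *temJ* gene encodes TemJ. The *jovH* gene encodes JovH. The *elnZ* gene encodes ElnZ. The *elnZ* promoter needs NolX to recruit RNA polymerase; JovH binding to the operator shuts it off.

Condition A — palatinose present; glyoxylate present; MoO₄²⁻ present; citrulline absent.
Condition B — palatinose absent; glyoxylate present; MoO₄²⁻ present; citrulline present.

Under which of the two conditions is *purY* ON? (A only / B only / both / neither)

Condition A:
Palatinose is present, so ElnC is active.
No repressor is bound and ElnC is active, so *temJ* is transcribed.
So TemJ is produced and active.
Glyoxylate is present, so NolX is active.
MoO₄²⁻ is present, so DulV is active.
With repressor DulV bound, *jovH* is not transcribed.
So JovH is not produced.
No repressor is bound and NolX is active, so *elnZ* is transcribed.
So ElnZ is produced and active.
Citrulline is absent, so JovF is active.
No repressor is bound and TemJ and ElnZ and JovF are active, so *purY* is transcribed.
→ *purY* is ON in A.
Condition B:
Palatinose is absent, so ElnC is inactive.
Required activator ElnC is absent, so *temJ* is not transcribed.
So TemJ is not produced.
Glyoxylate is present, so NolX is active.
MoO₄²⁻ is present, so DulV is active.
With repressor DulV bound, *jovH* is not transcribed.
So JovH is not produced.
No repressor is bound and NolX is active, so *elnZ* is transcribed.
So ElnZ is produced and active.
Citrulline is present, so JovF is inactive.
Required activator TemJ is absent, so *purY* is not transcribed.
→ *purY* is OFF in B.

A only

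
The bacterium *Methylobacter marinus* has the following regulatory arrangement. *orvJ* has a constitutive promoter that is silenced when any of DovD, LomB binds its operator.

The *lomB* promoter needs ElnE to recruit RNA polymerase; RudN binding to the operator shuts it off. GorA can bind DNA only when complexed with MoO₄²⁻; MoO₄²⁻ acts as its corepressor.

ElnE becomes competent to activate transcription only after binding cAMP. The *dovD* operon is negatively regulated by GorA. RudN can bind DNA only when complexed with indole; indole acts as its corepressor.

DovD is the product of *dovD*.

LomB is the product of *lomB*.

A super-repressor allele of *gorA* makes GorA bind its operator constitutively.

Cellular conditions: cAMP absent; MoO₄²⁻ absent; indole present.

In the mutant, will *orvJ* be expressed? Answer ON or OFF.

ON

GorA is constitutively active in this strain.
With repressor GorA bound, *dovD* is not transcribed.
So DovD is not produced.
cAMP is absent, so ElnE is inactive.
Indole is present, so RudN is active.
With repressor RudN bound, *lomB* is not transcribed.
So LomB is not produced.
With no repressor bound, *orvJ* is transcribed.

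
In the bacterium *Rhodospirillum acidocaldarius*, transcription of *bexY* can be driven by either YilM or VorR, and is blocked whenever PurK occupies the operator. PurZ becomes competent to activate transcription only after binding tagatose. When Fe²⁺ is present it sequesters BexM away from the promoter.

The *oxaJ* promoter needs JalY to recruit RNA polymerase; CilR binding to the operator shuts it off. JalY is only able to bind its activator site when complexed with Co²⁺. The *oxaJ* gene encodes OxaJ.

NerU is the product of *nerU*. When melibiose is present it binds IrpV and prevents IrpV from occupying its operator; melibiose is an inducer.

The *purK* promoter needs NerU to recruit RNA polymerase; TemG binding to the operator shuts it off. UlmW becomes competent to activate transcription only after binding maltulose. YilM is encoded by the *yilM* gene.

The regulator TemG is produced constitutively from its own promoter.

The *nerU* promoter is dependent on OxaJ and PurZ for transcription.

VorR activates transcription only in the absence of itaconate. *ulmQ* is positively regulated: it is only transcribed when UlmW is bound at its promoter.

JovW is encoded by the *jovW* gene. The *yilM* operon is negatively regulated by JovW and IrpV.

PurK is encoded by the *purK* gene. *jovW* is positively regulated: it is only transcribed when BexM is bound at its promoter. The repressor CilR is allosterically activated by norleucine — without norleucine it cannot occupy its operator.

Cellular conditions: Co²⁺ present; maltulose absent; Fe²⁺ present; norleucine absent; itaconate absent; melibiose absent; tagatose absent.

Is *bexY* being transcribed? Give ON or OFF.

TemG is produced constitutively and is active.
Norleucine is absent, so CilR is inactive.
Co²⁺ is present, so JalY is active.
No repressor is bound and JalY is active, so *oxaJ* is transcribed.
So OxaJ is produced and active.
Tagatose is absent, so PurZ is inactive.
Required activator PurZ is absent, so *nerU* is not transcribed.
So NerU is not produced.
With repressor TemG bound, *purK* is not transcribed.
So PurK is not produced.
Fe²⁺ is present, so BexM is inactive.
Required activator BexM is absent, so *jovW* is not transcribed.
So JovW is not produced.
Melibiose is absent, so IrpV is active.
With repressor IrpV bound, *yilM* is not transcribed.
So YilM is not produced.
Itaconate is absent, so VorR is active.
Activator VorR is present, so *bexY* is transcribed.

ON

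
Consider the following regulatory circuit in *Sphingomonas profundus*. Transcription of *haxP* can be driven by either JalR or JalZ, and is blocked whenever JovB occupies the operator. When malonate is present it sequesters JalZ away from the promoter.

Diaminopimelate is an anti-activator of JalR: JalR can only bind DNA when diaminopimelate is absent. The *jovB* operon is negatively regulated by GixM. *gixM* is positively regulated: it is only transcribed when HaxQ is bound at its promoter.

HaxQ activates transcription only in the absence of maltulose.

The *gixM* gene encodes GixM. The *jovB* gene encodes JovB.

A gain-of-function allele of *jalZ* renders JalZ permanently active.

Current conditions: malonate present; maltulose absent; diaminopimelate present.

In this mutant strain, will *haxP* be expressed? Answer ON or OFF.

ON

Maltulose is absent, so HaxQ is active.
No repressor is bound and HaxQ is active, so *gixM* is transcribed.
So GixM is produced and active.
With repressor GixM bound, *jovB* is not transcribed.
So JovB is not produced.
Diaminopimelate is present, so JalR is inactive.
JalZ is constitutively active in this strain.
Activator JalZ is present, so *haxP* is transcribed.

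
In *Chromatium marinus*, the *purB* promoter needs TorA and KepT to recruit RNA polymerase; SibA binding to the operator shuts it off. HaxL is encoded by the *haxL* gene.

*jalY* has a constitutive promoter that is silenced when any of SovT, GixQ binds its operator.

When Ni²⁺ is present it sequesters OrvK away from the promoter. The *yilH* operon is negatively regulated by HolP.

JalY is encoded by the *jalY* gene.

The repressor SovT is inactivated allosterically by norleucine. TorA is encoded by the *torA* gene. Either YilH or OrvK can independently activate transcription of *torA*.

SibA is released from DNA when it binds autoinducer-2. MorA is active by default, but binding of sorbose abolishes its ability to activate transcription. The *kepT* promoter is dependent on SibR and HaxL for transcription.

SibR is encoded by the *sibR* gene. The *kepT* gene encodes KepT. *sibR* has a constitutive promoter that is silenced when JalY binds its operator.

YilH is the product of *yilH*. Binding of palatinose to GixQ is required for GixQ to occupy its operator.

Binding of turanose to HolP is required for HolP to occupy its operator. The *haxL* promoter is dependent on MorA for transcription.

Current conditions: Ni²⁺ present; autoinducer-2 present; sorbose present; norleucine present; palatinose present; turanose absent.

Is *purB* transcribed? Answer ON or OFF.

Autoinducer-2 is present, so SibA is inactive.
Turanose is absent, so HolP is inactive.
With no repressor bound, *yilH* is transcribed.
So YilH is produced and active.
Ni²⁺ is present, so OrvK is inactive.
Activator YilH is present, so *torA* is transcribed.
So TorA is produced and active.
Norleucine is present, so SovT is inactive.
Palatinose is present, so GixQ is active.
With repressor GixQ bound, *jalY* is not transcribed.
So JalY is not produced.
With no repressor bound, *sibR* is transcribed.
So SibR is produced and active.
Sorbose is present, so MorA is inactive.
Required activator MorA is absent, so *haxL* is not transcribed.
So HaxL is not produced.
Required activator HaxL is absent, so *kepT* is not transcribed.
So KepT is not produced.
Required activator KepT is absent, so *purB* is not transcribed.

OFF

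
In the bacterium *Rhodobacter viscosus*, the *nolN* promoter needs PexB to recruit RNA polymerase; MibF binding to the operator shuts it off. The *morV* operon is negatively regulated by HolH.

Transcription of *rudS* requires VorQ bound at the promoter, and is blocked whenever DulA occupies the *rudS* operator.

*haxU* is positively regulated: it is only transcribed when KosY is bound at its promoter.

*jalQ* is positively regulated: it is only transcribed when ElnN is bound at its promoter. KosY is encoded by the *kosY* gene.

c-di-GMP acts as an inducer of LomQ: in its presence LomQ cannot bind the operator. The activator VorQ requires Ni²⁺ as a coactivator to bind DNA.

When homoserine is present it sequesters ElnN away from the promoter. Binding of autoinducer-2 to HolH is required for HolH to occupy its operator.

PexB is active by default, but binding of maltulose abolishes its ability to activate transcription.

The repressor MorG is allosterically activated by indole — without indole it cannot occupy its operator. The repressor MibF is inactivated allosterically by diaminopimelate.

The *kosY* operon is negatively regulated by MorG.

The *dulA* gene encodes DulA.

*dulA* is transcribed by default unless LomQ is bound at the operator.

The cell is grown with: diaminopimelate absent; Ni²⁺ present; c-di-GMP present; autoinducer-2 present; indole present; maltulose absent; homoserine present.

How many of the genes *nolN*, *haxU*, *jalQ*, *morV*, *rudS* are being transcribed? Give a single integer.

0

Maltulose is absent, so PexB is active.
Diaminopimelate is absent, so MibF is active.
With repressor MibF bound, *nolN* is not transcribed.
→ *nolN* is OFF.
Indole is present, so MorG is active.
With repressor MorG bound, *kosY* is not transcribed.
So KosY is not produced.
Required activator KosY is absent, so *haxU* is not transcribed.
→ *haxU* is OFF.
Homoserine is present, so ElnN is inactive.
Required activator ElnN is absent, so *jalQ* is not transcribed.
→ *jalQ* is OFF.
Autoinducer-2 is present, so HolH is active.
With repressor HolH bound, *morV* is not transcribed.
→ *morV* is OFF.
Ni²⁺ is present, so VorQ is active.
c-di-GMP is present, so LomQ is inactive.
With no repressor bound, *dulA* is transcribed.
So DulA is produced and active.
With repressor DulA bound, *rudS* is not transcribed.
→ *rudS* is OFF.
0 of the 5 genes are transcribed.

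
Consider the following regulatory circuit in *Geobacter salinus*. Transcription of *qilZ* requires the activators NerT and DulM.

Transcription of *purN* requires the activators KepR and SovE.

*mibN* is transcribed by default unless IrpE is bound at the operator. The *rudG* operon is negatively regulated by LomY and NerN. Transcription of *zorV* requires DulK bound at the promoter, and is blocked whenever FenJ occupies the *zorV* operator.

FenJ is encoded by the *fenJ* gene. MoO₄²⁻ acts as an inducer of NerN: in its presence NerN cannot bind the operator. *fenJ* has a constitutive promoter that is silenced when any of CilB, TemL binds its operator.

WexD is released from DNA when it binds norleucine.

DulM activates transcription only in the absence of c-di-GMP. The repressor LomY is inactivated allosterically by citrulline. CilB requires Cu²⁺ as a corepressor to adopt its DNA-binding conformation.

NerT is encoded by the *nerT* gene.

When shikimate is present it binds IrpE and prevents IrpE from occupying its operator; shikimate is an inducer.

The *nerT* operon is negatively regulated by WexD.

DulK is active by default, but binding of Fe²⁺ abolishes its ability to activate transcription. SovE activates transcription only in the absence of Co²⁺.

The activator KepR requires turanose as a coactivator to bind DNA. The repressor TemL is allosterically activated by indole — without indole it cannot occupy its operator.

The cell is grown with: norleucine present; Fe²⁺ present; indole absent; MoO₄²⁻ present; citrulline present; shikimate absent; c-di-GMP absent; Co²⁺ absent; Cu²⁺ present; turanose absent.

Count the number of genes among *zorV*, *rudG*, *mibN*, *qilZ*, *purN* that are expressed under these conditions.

Fe²⁺ is present, so DulK is inactive.
Cu²⁺ is present, so CilB is active.
Indole is absent, so TemL is inactive.
With repressor CilB bound, *fenJ* is not transcribed.
So FenJ is not produced.
Required activator DulK is absent, so *zorV* is not transcribed.
→ *zorV* is OFF.
Citrulline is present, so LomY is inactive.
MoO₄²⁻ is present, so NerN is inactive.
With no repressor bound, *rudG* is transcribed.
→ *rudG* is ON.
Shikimate is absent, so IrpE is active.
With repressor IrpE bound, *mibN* is not transcribed.
→ *mibN* is OFF.
Norleucine is present, so WexD is inactive.
With no repressor bound, *nerT* is transcribed.
So NerT is produced and active.
c-di-GMP is absent, so DulM is active.
No repressor is bound and NerT and DulM are active, so *qilZ* is transcribed.
→ *qilZ* is ON.
Turanose is absent, so KepR is inactive.
Co²⁺ is absent, so SovE is active.
Required activator KepR is absent, so *purN* is not transcribed.
→ *purN* is OFF.
2 of the 5 genes are transcribed.

2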